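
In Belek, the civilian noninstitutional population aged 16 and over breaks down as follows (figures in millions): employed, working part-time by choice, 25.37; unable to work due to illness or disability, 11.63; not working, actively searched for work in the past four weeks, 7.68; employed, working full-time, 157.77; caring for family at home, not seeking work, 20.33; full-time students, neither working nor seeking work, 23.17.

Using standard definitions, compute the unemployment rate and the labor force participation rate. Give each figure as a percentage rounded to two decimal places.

Unemployment rate ≈ 4.02%; labor force participation rate ≈ 77.58%.

Employed = 25.37 + 157.77 = 183.14 million.
Unemployed = 7.68 million.
Labor force = 183.14 + 7.68 = 190.82 million.
Not in labor force = 11.63 + 20.33 + 23.17 = 55.13 million (those not working and not actively searching are outside the labor force).
Civilian working-age population = 190.82 + 55.13 = 245.95 million.
Unemployment rate = 7.68 / 190.82 = 4.02%.
Labor force participation rate = 190.82 / 245.95 = 77.58%.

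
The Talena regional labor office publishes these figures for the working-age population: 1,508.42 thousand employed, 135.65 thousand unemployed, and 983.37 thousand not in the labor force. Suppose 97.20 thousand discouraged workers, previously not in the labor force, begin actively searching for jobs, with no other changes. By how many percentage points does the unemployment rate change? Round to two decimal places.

The unemployment rate changes by +5.12 percentage points.

Initially, labor force = 1,508.42 + 135.65 = 1,644.07 thousand, so u = 135.65/1,644.07 = 8.25%.
After the change, unemployed and labor force both rise by 97.20 → E = 1,508.42, U = 232.85, labor force = 1,741.27 thousand.
New unemployment rate = 232.85 / 1,741.27 = 13.37%.
Change = 13.37% − 8.25% = +5.12 percentage points.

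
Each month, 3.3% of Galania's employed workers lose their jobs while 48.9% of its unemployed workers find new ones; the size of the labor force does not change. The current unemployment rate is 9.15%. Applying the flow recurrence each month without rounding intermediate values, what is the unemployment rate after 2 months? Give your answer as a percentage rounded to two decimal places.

Unemployment rate after two months ≈ 6.97%.

With a fixed labor force, u_{t+1} = u_t + s·(1−u_t) − f·u_t = u_t·(1−s−f) + s.
Here 1−s−f = 0.478 and s = 0.033.
u_1 = 0.091500 × 0.478 + 0.033 = 0.076737.
u_2 = 0.076737 × 0.478 + 0.033 = 0.069680.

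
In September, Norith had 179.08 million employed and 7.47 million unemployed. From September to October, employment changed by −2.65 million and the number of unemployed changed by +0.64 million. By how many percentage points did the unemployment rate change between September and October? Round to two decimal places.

September: labor force = 179.08 + 7.47 = 186.55; u = 7.47/186.55 = 4.00%.
October: labor force = 176.43 + 8.11 = 184.54; u = 8.11/184.54 = 4.39%.
Change = 4.39% − 4.00% = +0.39 pp.

The unemployment rate changed by +0.39 percentage points.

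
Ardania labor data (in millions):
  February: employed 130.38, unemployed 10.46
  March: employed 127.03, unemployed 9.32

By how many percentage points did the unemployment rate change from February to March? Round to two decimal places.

February: labor force = 130.38 + 10.46 = 140.84; u = 10.46/140.84 = 7.43%.
March: labor force = 127.03 + 9.32 = 136.35; u = 9.32/136.35 = 6.84%.
Change = 6.84% − 7.43% = −0.59 pp.

The unemployment rate changed by −0.59 percentage points.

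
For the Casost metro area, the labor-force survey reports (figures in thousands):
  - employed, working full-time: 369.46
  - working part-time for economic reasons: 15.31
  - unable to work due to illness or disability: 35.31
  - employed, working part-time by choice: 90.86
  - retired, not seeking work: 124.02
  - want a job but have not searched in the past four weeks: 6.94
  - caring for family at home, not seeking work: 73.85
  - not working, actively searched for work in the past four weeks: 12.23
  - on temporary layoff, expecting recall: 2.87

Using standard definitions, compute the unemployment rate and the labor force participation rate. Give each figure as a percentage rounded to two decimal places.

Unemployment rate ≈ 3.08%; labor force participation rate ≈ 67.15%.

Employed = 369.46 + 15.31 + 90.86 = 475.63 thousand (anyone who worked, including part-time for economic reasons, counts as employed).
Unemployed = 12.23 + 2.87 = 15.10 thousand (jobless and actively searching, or on temporary layoff).
Labor force = 475.63 + 15.10 = 490.73 thousand.
Not in labor force = 35.31 + 124.02 + 6.94 + 73.85 = 240.12 thousand (those not working and not actively searching are outside the labor force — including those who want a job but have given up searching).
Civilian working-age population = 490.73 + 240.12 = 730.85 thousand.
Unemployment rate = 15.10 / 490.73 = 3.08%.
Labor force participation rate = 490.73 / 730.85 = 67.15%.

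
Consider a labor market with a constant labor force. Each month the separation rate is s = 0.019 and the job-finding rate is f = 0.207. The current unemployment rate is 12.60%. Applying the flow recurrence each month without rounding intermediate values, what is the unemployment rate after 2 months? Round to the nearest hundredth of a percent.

Unemployment rate after two months ≈ 10.92%.

With a fixed labor force, u_{t+1} = u_t + s·(1−u_t) − f·u_t = u_t·(1−s−f) + s.
Here 1−s−f = 0.774 and s = 0.019.
u_1 = 0.126000 × 0.774 + 0.019 = 0.116524.
u_2 = 0.116524 × 0.774 + 0.019 = 0.109190.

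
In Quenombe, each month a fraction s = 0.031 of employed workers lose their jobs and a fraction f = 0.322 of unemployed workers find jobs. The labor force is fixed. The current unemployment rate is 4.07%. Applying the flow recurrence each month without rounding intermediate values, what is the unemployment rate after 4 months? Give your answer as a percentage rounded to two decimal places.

Unemployment rate after four months ≈ 7.96%.

With a fixed labor force, u_{t+1} = u_t + s·(1−u_t) − f·u_t = u_t·(1−s−f) + s.
Here 1−s−f = 0.647 and s = 0.031.
u_1 = 0.040700 × 0.647 + 0.031 = 0.057333.
u_2 = 0.057333 × 0.647 + 0.031 = 0.068094.
u_3 = 0.068094 × 0.647 + 0.031 = 0.075057.
u_4 = 0.075057 × 0.647 + 0.031 = 0.079562.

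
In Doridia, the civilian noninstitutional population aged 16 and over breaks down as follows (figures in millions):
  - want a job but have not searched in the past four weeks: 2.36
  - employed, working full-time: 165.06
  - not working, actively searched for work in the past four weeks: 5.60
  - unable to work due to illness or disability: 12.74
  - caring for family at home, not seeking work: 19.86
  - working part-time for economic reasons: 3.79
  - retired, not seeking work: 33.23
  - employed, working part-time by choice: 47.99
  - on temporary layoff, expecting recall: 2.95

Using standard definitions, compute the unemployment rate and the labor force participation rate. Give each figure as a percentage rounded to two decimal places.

Unemployment rate ≈ 3.79%; labor force participation rate ≈ 76.77%.

Employed = 165.06 + 3.79 + 47.99 = 216.84 million (anyone who worked, including part-time for economic reasons, counts as employed).
Unemployed = 5.60 + 2.95 = 8.55 million (jobless and actively searching, or on temporary layoff).
Labor force = 216.84 + 8.55 = 225.39 million.
Not in labor force = 2.36 + 12.74 + 19.86 + 33.23 = 68.19 million (those not working and not actively searching are outside the labor force — including those who want a job but have given up searching).
Civilian working-age population = 225.39 + 68.19 = 293.58 million.
Unemployment rate = 8.55 / 225.39 = 3.79%.
Labor force participation rate = 225.39 / 293.58 = 76.77%.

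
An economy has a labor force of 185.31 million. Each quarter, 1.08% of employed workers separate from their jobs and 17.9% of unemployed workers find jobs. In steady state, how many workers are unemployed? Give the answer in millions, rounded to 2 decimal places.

About 10.54 million are unemployed in steady state.

Steady-state unemployment rate u* = s/(s+f) = 1.08/(1.08+17.9) = 0.056902.
Unemployed = u* × labor force = 0.056902 × 185.31 ≈ 10.54 million.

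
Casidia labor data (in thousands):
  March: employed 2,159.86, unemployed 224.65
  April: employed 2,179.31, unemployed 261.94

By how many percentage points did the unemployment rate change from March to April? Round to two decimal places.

March: labor force = 2,159.86 + 224.65 = 2,384.51; u = 224.65/2,384.51 = 9.42%.
April: labor force = 2,179.31 + 261.94 = 2,441.25; u = 261.94/2,441.25 = 10.73%.
Change = 10.73% − 9.42% = +1.31 pp.

The unemployment rate changed by +1.31 percentage points.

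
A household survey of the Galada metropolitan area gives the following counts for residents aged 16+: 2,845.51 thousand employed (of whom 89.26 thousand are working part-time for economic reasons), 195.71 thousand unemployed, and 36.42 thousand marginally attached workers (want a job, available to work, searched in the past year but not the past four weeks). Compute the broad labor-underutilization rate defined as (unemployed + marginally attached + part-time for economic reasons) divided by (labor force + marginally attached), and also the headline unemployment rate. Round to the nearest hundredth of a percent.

Labor force = 2,845.51 + 195.71 = 3,041.22 thousand.
Numerator = 195.71 + 36.42 + 89.26 = 321.39 thousand.
Denominator = 3,041.22 + 36.42 = 3,077.64 thousand.
Broad rate = 321.39 / 3,077.64 = 10.44%.
Headline unemployment rate = 195.71 / 3,041.22 = 6.44%.

Broad underutilization rate ≈ 10.44%; headline unemployment rate ≈ 6.44%.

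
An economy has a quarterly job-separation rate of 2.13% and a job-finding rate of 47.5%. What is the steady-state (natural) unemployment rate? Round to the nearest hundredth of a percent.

Steady-state unemployment rate ≈ 4.29%.

At steady state the flows balance: s·E = f·U, so U/(E+U) = s/(s+f).
u* = 2.13 / (2.13 + 47.5) = 2.13 / 49.63 = 4.29%.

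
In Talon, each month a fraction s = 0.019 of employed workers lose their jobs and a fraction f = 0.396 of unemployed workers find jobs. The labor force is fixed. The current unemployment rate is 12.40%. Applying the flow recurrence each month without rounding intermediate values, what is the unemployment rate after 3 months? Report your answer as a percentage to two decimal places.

Unemployment rate after three months ≈ 6.14%.

With a fixed labor force, u_{t+1} = u_t + s·(1−u_t) − f·u_t = u_t·(1−s−f) + s.
Here 1−s−f = 0.585 and s = 0.019.
u_1 = 0.124000 × 0.585 + 0.019 = 0.091540.
u_2 = 0.091540 × 0.585 + 0.019 = 0.072551.
u_3 = 0.072551 × 0.585 + 0.019 = 0.061442.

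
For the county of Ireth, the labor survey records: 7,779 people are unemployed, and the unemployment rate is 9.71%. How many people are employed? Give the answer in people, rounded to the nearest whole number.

About 72,334 are employed.

Labor force = U / u = 7,779 / 0.0971 ≈ 80,113.
Employed = labor force − unemployed = 80,113 − 7,779 = 72,334.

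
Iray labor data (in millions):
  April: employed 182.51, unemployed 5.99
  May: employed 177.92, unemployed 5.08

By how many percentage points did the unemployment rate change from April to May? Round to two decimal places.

April: labor force = 182.51 + 5.99 = 188.50; u = 5.99/188.50 = 3.18%.
May: labor force = 177.92 + 5.08 = 183.00; u = 5.08/183.00 = 2.78%.
Change = 2.78% − 3.18% = −0.40 pp.

The unemployment rate changed by −0.40 percentage points.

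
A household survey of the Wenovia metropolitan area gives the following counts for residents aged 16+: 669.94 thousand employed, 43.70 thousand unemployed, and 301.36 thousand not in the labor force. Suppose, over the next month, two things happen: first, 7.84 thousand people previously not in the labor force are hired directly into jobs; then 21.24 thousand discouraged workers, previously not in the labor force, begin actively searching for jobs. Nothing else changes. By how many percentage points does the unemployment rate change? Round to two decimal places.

Initially, labor force = 669.94 + 43.70 = 713.64 thousand, so u = 43.70/713.64 = 6.12%.
After the first change, employed and labor force both rise by 7.84; unemployed unchanged → E = 677.78, U = 43.70, labor force = 721.48 thousand.
After the second change, unemployed and labor force both rise by 21.24 → E = 677.78, U = 64.94, labor force = 742.72 thousand.
New unemployment rate = 64.94 / 742.72 = 8.74%.
Change = 8.74% − 6.12% = +2.62 percentage points.

The unemployment rate changes by +2.62 percentage points.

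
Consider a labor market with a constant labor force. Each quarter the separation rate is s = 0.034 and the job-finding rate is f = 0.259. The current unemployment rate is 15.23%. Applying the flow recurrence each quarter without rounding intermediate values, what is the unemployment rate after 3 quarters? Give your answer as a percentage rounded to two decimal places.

With a fixed labor force, u_{t+1} = u_t + s·(1−u_t) − f·u_t = u_t·(1−s−f) + s.
Here 1−s−f = 0.707 and s = 0.034.
u_1 = 0.152300 × 0.707 + 0.034 = 0.141676.
u_2 = 0.141676 × 0.707 + 0.034 = 0.134165.
u_3 = 0.134165 × 0.707 + 0.034 = 0.128855.

Unemployment rate after three quarters ≈ 12.89%.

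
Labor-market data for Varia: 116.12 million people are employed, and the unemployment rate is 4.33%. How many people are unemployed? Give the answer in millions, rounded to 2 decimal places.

Let U be the number unemployed. The labor force is E + U, and U/(E+U) = 0.0433.
So U = 0.0433 × 116.12 / (1 − 0.0433) = 5.0280 / 0.9567 ≈ 5.26 million.

About 5.26 million are unemployed.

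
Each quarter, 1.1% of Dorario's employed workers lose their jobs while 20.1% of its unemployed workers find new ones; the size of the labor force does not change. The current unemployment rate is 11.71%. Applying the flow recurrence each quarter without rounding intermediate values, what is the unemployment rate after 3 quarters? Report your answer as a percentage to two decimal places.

Unemployment rate after three quarters ≈ 8.38%.

With a fixed labor force, u_{t+1} = u_t + s·(1−u_t) − f·u_t = u_t·(1−s−f) + s.
Here 1−s−f = 0.788 and s = 0.011.
u_1 = 0.117100 × 0.788 + 0.011 = 0.103275.
u_2 = 0.103275 × 0.788 + 0.011 = 0.092381.
u_3 = 0.092381 × 0.788 + 0.011 = 0.083796.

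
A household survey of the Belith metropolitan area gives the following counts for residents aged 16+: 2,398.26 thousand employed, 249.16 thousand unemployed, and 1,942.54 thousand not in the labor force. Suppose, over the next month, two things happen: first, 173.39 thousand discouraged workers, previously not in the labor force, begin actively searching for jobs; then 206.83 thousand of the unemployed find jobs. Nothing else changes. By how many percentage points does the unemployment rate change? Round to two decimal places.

The unemployment rate changes by −1.76 percentage points.

Initially, labor force = 2,398.26 + 249.16 = 2,647.42 thousand, so u = 249.16/2,647.42 = 9.41%.
After the first change, unemployed and labor force both rise by 173.39 → E = 2,398.26, U = 422.55, labor force = 2,820.81 thousand.
After the second change, unemployed falls and employed rises by 206.83; labor force unchanged → E = 2,605.09, U = 215.72, labor force = 2,820.81 thousand.
New unemployment rate = 215.72 / 2,820.81 = 7.65%.
Change = 7.65% − 9.41% = −1.76 percentage points.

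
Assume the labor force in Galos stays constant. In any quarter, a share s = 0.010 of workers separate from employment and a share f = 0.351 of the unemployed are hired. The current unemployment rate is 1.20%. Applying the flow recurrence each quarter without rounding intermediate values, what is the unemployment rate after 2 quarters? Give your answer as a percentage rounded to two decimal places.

Unemployment rate after two quarters ≈ 2.13%.

With a fixed labor force, u_{t+1} = u_t + s·(1−u_t) − f·u_t = u_t·(1−s−f) + s.
Here 1−s−f = 0.639 and s = 0.010.
u_1 = 0.012000 × 0.639 + 0.010 = 0.017668.
u_2 = 0.017668 × 0.639 + 0.010 = 0.021290.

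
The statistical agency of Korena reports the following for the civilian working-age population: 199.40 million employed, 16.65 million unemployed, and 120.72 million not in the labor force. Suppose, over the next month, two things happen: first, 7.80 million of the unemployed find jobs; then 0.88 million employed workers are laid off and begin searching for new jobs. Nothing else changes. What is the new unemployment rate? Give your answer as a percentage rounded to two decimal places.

Initially, labor force = 199.40 + 16.65 = 216.05 million, so u = 16.65/216.05 = 7.71%.
After the first change, unemployed falls and employed rises by 7.80; labor force unchanged → E = 207.20, U = 8.85, labor force = 216.05 million.
After the second change, employed falls and unemployed rises by 0.88; labor force unchanged → E = 206.32, U = 9.73, labor force = 216.05 million.
New unemployment rate = 9.73 / 216.05 = 4.50%.

New unemployment rate ≈ 4.50%.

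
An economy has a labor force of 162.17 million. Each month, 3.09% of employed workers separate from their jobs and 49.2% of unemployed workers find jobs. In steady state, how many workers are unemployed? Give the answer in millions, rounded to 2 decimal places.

Steady-state unemployment rate u* = s/(s+f) = 3.09/(3.09+49.2) = 0.059094.
Unemployed = u* × labor force = 0.059094 × 162.17 ≈ 9.58 million.

About 9.58 million are unemployed in steady state.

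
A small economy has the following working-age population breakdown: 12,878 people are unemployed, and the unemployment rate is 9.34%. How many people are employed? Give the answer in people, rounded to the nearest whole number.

Labor force = U / u = 12,878 / 0.0934 ≈ 137,880.
Employed = labor force − unemployed = 137,880 − 12,878 = 125,002.

About 125,002 are employed.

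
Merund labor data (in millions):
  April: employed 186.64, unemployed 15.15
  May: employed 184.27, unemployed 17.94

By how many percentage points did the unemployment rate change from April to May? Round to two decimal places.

The unemployment rate changed by +1.36 percentage points.

April: labor force = 186.64 + 15.15 = 201.79; u = 15.15/201.79 = 7.51%.
May: labor force = 184.27 + 17.94 = 202.21; u = 17.94/202.21 = 8.87%.
Change = 8.87% − 7.51% = +1.36 pp.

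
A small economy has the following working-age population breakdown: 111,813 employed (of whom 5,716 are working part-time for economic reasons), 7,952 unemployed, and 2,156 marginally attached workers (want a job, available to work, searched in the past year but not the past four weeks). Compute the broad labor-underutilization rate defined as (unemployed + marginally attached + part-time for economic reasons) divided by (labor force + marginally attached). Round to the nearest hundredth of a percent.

Labor force = 111,813 + 7,952 = 119,765.
Numerator = 7,952 + 2,156 + 5,716 = 15,824.
Denominator = 119,765 + 2,156 = 121,921.
Broad rate = 15,824 / 121,921 = 12.98%.

Broad underutilization rate ≈ 12.98%.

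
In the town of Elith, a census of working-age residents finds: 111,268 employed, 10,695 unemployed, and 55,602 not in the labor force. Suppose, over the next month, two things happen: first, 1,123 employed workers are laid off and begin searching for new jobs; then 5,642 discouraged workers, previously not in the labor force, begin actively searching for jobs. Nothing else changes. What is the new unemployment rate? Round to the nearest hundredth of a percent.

New unemployment rate ≈ 13.68%.

Initially, labor force = 111,268 + 10,695 = 121,963, so u = 10,695/121,963 = 8.77%.
After the first change, employed falls and unemployed rises by 1,123; labor force unchanged → E = 110,145, U = 11,818, labor force = 121,963.
After the second change, unemployed and labor force both rise by 5,642 → E = 110,145, U = 17,460, labor force = 127,605.
New unemployment rate = 17,460 / 127,605 = 13.68%.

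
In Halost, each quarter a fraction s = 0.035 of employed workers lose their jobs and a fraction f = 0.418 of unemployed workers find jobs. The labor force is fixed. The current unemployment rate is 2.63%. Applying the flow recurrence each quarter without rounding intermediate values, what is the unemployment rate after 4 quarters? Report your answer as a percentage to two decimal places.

Unemployment rate after four quarters ≈ 7.27%.

With a fixed labor force, u_{t+1} = u_t + s·(1−u_t) − f·u_t = u_t·(1−s−f) + s.
Here 1−s−f = 0.547 and s = 0.035.
u_1 = 0.026300 × 0.547 + 0.035 = 0.049386.
u_2 = 0.049386 × 0.547 + 0.035 = 0.062014.
u_3 = 0.062014 × 0.547 + 0.035 = 0.068922.
u_4 = 0.068922 × 0.547 + 0.035 = 0.072700.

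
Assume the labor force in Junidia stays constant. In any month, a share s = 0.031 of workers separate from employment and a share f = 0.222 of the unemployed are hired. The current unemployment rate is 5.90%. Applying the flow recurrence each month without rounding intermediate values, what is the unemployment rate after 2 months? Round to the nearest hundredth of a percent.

Unemployment rate after two months ≈ 8.71%.

With a fixed labor force, u_{t+1} = u_t + s·(1−u_t) − f·u_t = u_t·(1−s−f) + s.
Here 1−s−f = 0.747 and s = 0.031.
u_1 = 0.059000 × 0.747 + 0.031 = 0.075073.
u_2 = 0.075073 × 0.747 + 0.031 = 0.087080.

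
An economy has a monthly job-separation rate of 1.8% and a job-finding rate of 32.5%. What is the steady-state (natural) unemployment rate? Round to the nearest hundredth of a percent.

At steady state the flows balance: s·E = f·U, so U/(E+U) = s/(s+f).
u* = 1.8 / (1.8 + 32.5) = 1.8 / 34.30 = 5.25%.

Steady-state unemployment rate ≈ 5.25%.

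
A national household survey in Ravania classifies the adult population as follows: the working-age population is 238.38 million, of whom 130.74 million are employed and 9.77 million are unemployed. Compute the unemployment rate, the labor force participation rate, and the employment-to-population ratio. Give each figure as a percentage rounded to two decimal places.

Labor force = employed + unemployed = 130.74 + 9.77 = 140.51 million.
Unemployment rate = 9.77 / 140.51 = 6.95%.
Labor force participation rate = 140.51 / 238.38 = 58.94%.
Employment-population ratio = 130.74 / 238.38 = 54.85%.

Unemployment rate ≈ 6.95%; labor force participation rate ≈ 58.94%; employment-population ratio ≈ 54.85%.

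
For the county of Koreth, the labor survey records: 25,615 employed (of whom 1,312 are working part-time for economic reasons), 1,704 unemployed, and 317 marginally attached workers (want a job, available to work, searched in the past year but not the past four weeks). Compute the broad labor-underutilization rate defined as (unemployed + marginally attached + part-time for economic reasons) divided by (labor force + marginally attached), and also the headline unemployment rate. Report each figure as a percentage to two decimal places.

Broad underutilization rate ≈ 12.06%; headline unemployment rate ≈ 6.24%.

Labor force = 25,615 + 1,704 = 27,319.
Numerator = 1,704 + 317 + 1,312 = 3,333.
Denominator = 27,319 + 317 = 27,636.
Broad rate = 3,333 / 27,636 = 12.06%.
Headline unemployment rate = 1,704 / 27,319 = 6.24%.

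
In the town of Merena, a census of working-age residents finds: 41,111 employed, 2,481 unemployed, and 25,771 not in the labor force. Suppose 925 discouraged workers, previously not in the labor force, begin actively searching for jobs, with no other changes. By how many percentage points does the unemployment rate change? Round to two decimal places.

The unemployment rate changes by +1.96 percentage points.

Initially, labor force = 41,111 + 2,481 = 43,592, so u = 2,481/43,592 = 5.69%.
After the change, unemployed and labor force both rise by 925 → E = 41,111, U = 3,406, labor force = 44,517.
New unemployment rate = 3,406 / 44,517 = 7.65%.
Change = 7.65% − 5.69% = +1.96 percentage points.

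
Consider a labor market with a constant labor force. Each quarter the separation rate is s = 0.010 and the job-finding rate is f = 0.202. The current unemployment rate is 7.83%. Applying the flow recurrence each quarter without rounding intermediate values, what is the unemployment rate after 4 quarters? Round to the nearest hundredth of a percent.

Unemployment rate after four quarters ≈ 5.92%.

With a fixed labor force, u_{t+1} = u_t + s·(1−u_t) − f·u_t = u_t·(1−s−f) + s.
Here 1−s−f = 0.788 and s = 0.010.
u_1 = 0.078300 × 0.788 + 0.010 = 0.071700.
u_2 = 0.071700 × 0.788 + 0.010 = 0.066500.
u_3 = 0.066500 × 0.788 + 0.010 = 0.062402.
u_4 = 0.062402 × 0.788 + 0.010 = 0.059173.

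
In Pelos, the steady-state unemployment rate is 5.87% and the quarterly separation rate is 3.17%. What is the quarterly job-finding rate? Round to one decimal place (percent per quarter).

Job-finding rate ≈ 50.8% per quarter.

From u* = s/(s+f): f = s·(1−u)/u.
f = 3.17 × (1 − 0.0587) / 0.0587 = 2.9839 / 0.0587 ≈ 50.8% per quarter.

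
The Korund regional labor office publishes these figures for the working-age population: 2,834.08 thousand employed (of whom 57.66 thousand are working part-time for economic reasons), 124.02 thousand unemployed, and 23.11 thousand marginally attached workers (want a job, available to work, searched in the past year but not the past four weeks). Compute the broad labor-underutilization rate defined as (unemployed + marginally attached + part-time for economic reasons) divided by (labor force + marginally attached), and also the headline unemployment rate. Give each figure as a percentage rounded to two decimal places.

Labor force = 2,834.08 + 124.02 = 2,958.10 thousand.
Numerator = 124.02 + 23.11 + 57.66 = 204.79 thousand.
Denominator = 2,958.10 + 23.11 = 2,981.21 thousand.
Broad rate = 204.79 / 2,981.21 = 6.87%.
Headline unemployment rate = 124.02 / 2,958.10 = 4.19%.

Broad underutilization rate ≈ 6.87%; headline unemployment rate ≈ 4.19%.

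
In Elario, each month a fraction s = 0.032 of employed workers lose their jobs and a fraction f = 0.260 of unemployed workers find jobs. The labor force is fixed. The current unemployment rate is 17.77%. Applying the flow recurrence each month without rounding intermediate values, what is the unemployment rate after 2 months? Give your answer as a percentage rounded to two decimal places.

With a fixed labor force, u_{t+1} = u_t + s·(1−u_t) − f·u_t = u_t·(1−s−f) + s.
Here 1−s−f = 0.708 and s = 0.032.
u_1 = 0.177700 × 0.708 + 0.032 = 0.157812.
u_2 = 0.157812 × 0.708 + 0.032 = 0.143731.

Unemployment rate after two months ≈ 14.37%.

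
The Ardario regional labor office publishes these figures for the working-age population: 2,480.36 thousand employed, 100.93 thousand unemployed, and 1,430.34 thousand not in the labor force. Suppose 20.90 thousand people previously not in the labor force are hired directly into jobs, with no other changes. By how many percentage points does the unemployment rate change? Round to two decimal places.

The unemployment rate changes by −0.03 percentage points.

Initially, labor force = 2,480.36 + 100.93 = 2,581.29 thousand, so u = 100.93/2,581.29 = 3.91%.
After the change, employed and labor force both rise by 20.90; unemployed unchanged → E = 2,501.26, U = 100.93, labor force = 2,602.19 thousand.
New unemployment rate = 100.93 / 2,602.19 = 3.88%.
Change = 3.88% − 3.91% = −0.03 percentage points.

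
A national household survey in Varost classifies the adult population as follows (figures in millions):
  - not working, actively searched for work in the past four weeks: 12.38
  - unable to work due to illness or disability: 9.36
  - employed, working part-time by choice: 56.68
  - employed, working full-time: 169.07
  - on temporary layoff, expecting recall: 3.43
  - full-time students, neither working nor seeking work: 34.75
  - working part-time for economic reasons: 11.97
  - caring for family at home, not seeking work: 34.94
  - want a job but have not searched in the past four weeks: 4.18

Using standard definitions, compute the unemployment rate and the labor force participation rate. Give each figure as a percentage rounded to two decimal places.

Employed = 56.68 + 169.07 + 11.97 = 237.72 million (anyone who worked, including part-time for economic reasons, counts as employed).
Unemployed = 12.38 + 3.43 = 15.81 million (jobless and actively searching, or on temporary layoff).
Labor force = 237.72 + 15.81 = 253.53 million.
Not in labor force = 9.36 + 34.75 + 34.94 + 4.18 = 83.23 million (those not working and not actively searching are outside the labor force — including those who want a job but have given up searching).
Civilian working-age population = 253.53 + 83.23 = 336.76 million.
Unemployment rate = 15.81 / 253.53 = 6.24%.
Labor force participation rate = 253.53 / 336.76 = 75.29%.

Unemployment rate ≈ 6.24%; labor force participation rate ≈ 75.29%.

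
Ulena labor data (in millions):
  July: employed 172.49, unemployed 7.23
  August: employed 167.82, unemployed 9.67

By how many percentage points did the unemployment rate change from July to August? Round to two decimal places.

July: labor force = 172.49 + 7.23 = 179.72; u = 7.23/179.72 = 4.02%.
August: labor force = 167.82 + 9.67 = 177.49; u = 9.67/177.49 = 5.45%.
Change = 5.45% − 4.02% = +1.43 pp.

The unemployment rate changed by +1.43 percentage points.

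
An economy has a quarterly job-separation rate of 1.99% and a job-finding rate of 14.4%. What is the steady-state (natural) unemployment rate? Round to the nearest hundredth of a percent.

Steady-state unemployment rate ≈ 12.14%.

At steady state the flows balance: s·E = f·U, so U/(E+U) = s/(s+f).
u* = 1.99 / (1.99 + 14.4) = 1.99 / 16.39 = 12.14%.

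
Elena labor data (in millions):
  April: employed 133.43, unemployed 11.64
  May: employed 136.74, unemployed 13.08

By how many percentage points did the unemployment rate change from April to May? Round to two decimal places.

The unemployment rate changed by +0.71 percentage points.

April: labor force = 133.43 + 11.64 = 145.07; u = 11.64/145.07 = 8.02%.
May: labor force = 136.74 + 13.08 = 149.82; u = 13.08/149.82 = 8.73%.
Change = 8.73% − 8.02% = +0.71 pp.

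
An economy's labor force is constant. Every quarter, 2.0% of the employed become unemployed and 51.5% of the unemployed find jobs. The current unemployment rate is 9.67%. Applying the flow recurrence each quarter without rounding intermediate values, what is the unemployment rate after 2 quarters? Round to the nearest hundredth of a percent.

Unemployment rate after two quarters ≈ 5.02%.

With a fixed labor force, u_{t+1} = u_t + s·(1−u_t) − f·u_t = u_t·(1−s−f) + s.
Here 1−s−f = 0.465 and s = 0.020.
u_1 = 0.096700 × 0.465 + 0.020 = 0.064965.
u_2 = 0.064965 × 0.465 + 0.020 = 0.050209.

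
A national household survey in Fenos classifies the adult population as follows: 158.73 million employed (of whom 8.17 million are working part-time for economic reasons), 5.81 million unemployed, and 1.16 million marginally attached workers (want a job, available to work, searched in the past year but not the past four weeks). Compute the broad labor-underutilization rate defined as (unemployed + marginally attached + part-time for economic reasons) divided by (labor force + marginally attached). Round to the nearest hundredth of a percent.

Broad underutilization rate ≈ 9.14%.

Labor force = 158.73 + 5.81 = 164.54 million.
Numerator = 5.81 + 1.16 + 8.17 = 15.14 million.
Denominator = 164.54 + 1.16 = 165.70 million.
Broad rate = 15.14 / 165.70 = 9.14%.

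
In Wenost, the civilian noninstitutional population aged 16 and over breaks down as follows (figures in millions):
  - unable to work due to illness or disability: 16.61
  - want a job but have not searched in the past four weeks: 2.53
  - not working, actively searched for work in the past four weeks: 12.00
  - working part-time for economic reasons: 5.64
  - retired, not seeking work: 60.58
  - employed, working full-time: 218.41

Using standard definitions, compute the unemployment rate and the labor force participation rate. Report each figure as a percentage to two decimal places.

Employed = 5.64 + 218.41 = 224.05 million (anyone who worked, including part-time for economic reasons, counts as employed).
Unemployed = 12.00 million.
Labor force = 224.05 + 12.00 = 236.05 million.
Not in labor force = 16.61 + 2.53 + 60.58 = 79.72 million (those not working and not actively searching are outside the labor force — including those who want a job but have given up searching).
Civilian working-age population = 236.05 + 79.72 = 315.77 million.
Unemployment rate = 12.00 / 236.05 = 5.08%.
Labor force participation rate = 236.05 / 315.77 = 74.75%.

Unemployment rate ≈ 5.08%; labor force participation rate ≈ 74.75%.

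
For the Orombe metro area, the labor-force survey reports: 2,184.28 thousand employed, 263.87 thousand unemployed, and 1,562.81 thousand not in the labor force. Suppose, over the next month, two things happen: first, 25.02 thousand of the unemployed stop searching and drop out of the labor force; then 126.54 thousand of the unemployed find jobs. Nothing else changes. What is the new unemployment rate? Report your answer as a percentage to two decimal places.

Initially, labor force = 2,184.28 + 263.87 = 2,448.15 thousand, so u = 263.87/2,448.15 = 10.78%.
After the first change, unemployed and labor force both fall by 25.02 → E = 2,184.28, U = 238.85, labor force = 2,423.13 thousand.
After the second change, unemployed falls and employed rises by 126.54; labor force unchanged → E = 2,310.82, U = 112.31, labor force = 2,423.13 thousand.
New unemployment rate = 112.31 / 2,423.13 = 4.63%.

New unemployment rate ≈ 4.63%.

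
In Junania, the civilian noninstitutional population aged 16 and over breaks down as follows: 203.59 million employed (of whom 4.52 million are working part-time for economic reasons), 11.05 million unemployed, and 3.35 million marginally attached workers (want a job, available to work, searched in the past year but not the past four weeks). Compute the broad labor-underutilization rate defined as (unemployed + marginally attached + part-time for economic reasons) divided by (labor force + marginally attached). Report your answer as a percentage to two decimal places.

Labor force = 203.59 + 11.05 = 214.64 million.
Numerator = 11.05 + 3.35 + 4.52 = 18.92 million.
Denominator = 214.64 + 3.35 = 217.99 million.
Broad rate = 18.92 / 217.99 = 8.68%.

Broad underutilization rate ≈ 8.68%.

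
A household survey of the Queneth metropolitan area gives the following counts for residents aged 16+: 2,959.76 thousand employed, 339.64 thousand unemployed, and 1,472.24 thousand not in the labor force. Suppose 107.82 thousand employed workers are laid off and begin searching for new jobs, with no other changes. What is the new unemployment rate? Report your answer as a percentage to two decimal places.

New unemployment rate ≈ 13.56%.

Initially, labor force = 2,959.76 + 339.64 = 3,299.40 thousand, so u = 339.64/3,299.40 = 10.29%.
After the change, employed falls and unemployed rises by 107.82; labor force unchanged → E = 2,851.94, U = 447.46, labor force = 3,299.40 thousand.
New unemployment rate = 447.46 / 3,299.40 = 13.56%.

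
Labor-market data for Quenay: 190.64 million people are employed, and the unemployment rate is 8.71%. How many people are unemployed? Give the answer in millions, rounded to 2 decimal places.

About 18.19 million are unemployed.

Let U be the number unemployed. The labor force is E + U, and U/(E+U) = 0.0871.
So U = 0.0871 × 190.64 / (1 − 0.0871) = 16.6047 / 0.9129 ≈ 18.19 million.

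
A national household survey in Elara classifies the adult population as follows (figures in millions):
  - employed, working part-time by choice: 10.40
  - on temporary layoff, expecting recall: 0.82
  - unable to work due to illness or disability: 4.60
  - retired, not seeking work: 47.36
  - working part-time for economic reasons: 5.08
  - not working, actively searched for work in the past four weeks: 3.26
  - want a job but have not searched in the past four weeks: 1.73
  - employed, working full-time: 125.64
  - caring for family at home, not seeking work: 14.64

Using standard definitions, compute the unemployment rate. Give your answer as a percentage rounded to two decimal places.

Employed = 10.40 + 5.08 + 125.64 = 141.12 million (anyone who worked, including part-time for economic reasons, counts as employed).
Unemployed = 0.82 + 3.26 = 4.08 million (jobless and actively searching, or on temporary layoff).
Labor force = 141.12 + 4.08 = 145.20 million.
Unemployment rate = 4.08 / 145.20 = 2.81%.

Unemployment rate ≈ 2.81%.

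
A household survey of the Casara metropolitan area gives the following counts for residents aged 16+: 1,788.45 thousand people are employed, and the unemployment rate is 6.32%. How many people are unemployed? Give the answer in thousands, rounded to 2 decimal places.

About 120.66 thousand are unemployed.

Let U be the number unemployed. The labor force is E + U, and U/(E+U) = 0.0632.
So U = 0.0632 × 1,788.45 / (1 − 0.0632) = 113.0300 / 0.9368 ≈ 120.66 thousand.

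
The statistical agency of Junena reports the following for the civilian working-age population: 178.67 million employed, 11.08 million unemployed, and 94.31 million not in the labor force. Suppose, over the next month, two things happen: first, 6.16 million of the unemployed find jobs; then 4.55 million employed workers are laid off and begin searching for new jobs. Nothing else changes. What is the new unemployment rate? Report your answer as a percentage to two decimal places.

Initially, labor force = 178.67 + 11.08 = 189.75 million, so u = 11.08/189.75 = 5.84%.
After the first change, unemployed falls and employed rises by 6.16; labor force unchanged → E = 184.83, U = 4.92, labor force = 189.75 million.
After the second change, employed falls and unemployed rises by 4.55; labor force unchanged → E = 180.28, U = 9.47, labor force = 189.75 million.
New unemployment rate = 9.47 / 189.75 = 4.99%.

New unemployment rate ≈ 4.99%.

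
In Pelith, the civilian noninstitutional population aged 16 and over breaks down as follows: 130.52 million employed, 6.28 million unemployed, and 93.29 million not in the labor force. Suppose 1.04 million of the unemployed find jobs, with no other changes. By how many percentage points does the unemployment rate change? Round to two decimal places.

Initially, labor force = 130.52 + 6.28 = 136.80 million, so u = 6.28/136.80 = 4.59%.
After the change, unemployed falls and employed rises by 1.04; labor force unchanged → E = 131.56, U = 5.24, labor force = 136.80 million.
New unemployment rate = 5.24 / 136.80 = 3.83%.
Change = 3.83% − 4.59% = −0.76 percentage points.

The unemployment rate changes by −0.76 percentage points.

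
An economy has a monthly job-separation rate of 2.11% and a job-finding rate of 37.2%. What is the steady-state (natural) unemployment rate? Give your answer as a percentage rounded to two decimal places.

Steady-state unemployment rate ≈ 5.37%.

At steady state the flows balance: s·E = f·U, so U/(E+U) = s/(s+f).
u* = 2.11 / (2.11 + 37.2) = 2.11 / 39.31 = 5.37%.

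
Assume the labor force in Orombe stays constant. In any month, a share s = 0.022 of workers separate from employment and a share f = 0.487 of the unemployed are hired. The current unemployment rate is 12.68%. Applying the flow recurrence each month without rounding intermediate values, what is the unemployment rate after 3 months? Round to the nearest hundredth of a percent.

With a fixed labor force, u_{t+1} = u_t + s·(1−u_t) − f·u_t = u_t·(1−s−f) + s.
Here 1−s−f = 0.491 and s = 0.022.
u_1 = 0.126800 × 0.491 + 0.022 = 0.084259.
u_2 = 0.084259 × 0.491 + 0.022 = 0.063371.
u_3 = 0.063371 × 0.491 + 0.022 = 0.053115.

Unemployment rate after three months ≈ 5.31%.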